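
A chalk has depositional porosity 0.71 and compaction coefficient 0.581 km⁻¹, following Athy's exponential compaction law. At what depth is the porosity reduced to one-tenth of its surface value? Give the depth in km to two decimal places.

n/n₀ = 1/10 ⇒ exp(−k·d) = 1/10 ⇒ d = ln(10) / k
d = 2.3026 / 0.581 = 3.963 km

3.96 km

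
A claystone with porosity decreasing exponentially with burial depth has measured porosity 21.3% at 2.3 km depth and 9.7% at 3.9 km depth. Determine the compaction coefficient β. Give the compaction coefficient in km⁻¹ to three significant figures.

0.492 km⁻¹

Athy: φ(z) = φ₀ e^(−βz) ⇒ φ₁/φ₂ = e^{β(z₂−z₁)} ⇒ β = ln(φ₁/φ₂)/(z₂−z₁)
β = ln(0.213/0.097) / (3.9 − 2.3) = ln(2.196) / 1.6 = 0.7866 / 1.6 = 0.4916 km⁻¹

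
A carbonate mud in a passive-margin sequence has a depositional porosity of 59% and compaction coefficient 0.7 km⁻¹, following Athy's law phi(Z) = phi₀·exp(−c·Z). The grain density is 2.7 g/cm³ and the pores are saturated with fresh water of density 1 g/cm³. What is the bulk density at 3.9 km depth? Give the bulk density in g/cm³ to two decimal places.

2.63 g/cm³

Porosity at depth: phi = 0.59·exp(−0.7×3.9) = 0.59×0.0652 = 0.0385
Bulk density: ρ_b = (1−phi)ρ_g + phi·ρ_f = 0.9615×2.7 + 0.0385×1
       = 2.596 + 0.038 = 2.635 g/cm³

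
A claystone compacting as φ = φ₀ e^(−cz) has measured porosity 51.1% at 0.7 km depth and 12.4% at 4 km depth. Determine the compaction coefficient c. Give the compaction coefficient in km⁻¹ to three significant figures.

0.429 km⁻¹

Athy: φ(z) = φ₀ e^(−cz) ⇒ φ₁/φ₂ = e^{c(z₂−z₁)} ⇒ c = ln(φ₁/φ₂)/(z₂−z₁)
c = ln(0.511/0.124) / (4 − 0.7) = ln(4.121) / 3.3 = 1.4161 / 3.3 = 0.4291 km⁻¹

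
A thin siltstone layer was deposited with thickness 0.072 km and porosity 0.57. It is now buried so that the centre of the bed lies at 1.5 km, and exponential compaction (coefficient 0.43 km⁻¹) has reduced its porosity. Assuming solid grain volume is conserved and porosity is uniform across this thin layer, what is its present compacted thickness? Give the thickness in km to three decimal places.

0.044 km

Porosity at 1.5 km: n = 0.57·exp(−0.43×1.5) = 0.2991
Solid-volume conservation: h(1−n) = h₀(1−n₀) ⇒ h = h₀·(1−n₀)/(1−n)
h = 0.072 × (1 − 0.57)/(1 − 0.2991) = 0.072 × 0.6135 = 0.0442 km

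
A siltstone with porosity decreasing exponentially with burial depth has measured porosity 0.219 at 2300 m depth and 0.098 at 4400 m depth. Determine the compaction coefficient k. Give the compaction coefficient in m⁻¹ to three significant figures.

Working in km (1 km = 1000 m; k in km⁻¹ = k in m⁻¹ × 1000):
Athy: φ(z) = φ₀ e^(−kz) ⇒ φ₁/φ₂ = e^{k(z₂−z₁)} ⇒ k = ln(φ₁/φ₂)/(z₂−z₁)
k = ln(0.219/0.098) / (4.4 − 2.3) = ln(2.235) / 2.1 = 0.8041 / 2.1 = 0.3829 km⁻¹

0.000383 m⁻¹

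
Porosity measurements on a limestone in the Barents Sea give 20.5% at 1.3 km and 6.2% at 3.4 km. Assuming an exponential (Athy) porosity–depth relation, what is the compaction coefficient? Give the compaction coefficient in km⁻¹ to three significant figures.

0.569 km⁻¹

Athy: n(z) = n₀ e^(−βz) ⇒ n₁/n₂ = e^{β(z₂−z₁)} ⇒ β = ln(n₁/n₂)/(z₂−z₁)
β = ln(0.205/0.062) / (3.4 − 1.3) = ln(3.306) / 2.1 = 1.1959 / 2.1 = 0.5695 km⁻¹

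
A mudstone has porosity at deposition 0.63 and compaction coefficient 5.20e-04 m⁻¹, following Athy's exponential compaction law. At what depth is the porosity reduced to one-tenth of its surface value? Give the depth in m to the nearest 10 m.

4430 m

Working in km (1 km = 1000 m; k in km⁻¹ = k in m⁻¹ × 1000):
n/n₀ = 1/10 ⇒ exp(−k·z) = 1/10 ⇒ z = ln(10) / k
z = 2.3026 / 0.52 = 4.428 km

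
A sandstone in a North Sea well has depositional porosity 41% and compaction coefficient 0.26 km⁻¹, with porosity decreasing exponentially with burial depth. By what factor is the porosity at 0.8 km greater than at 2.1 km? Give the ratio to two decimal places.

1.40

φ(Z₁)/φ(Z₂) = e^(−β·Z₁)/e^(−β·Z₂) = e^{β(Z₂−Z₁)}
= exp(0.26 × 1.3) = exp(0.338) = 1.4021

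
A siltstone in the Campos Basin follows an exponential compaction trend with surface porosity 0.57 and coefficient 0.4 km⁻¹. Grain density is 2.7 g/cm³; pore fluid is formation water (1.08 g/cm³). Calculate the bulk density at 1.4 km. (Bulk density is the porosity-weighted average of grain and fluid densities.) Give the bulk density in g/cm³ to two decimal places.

2.17 g/cm³

Porosity at depth: phi = 0.57·exp(−0.4×1.4) = 0.57×0.5712 = 0.3256
Bulk density: ρ_b = (1−phi)ρ_g + phi·ρ_f = 0.6744×2.7 + 0.3256×1.08
       = 1.821 + 0.352 = 2.173 g/cm³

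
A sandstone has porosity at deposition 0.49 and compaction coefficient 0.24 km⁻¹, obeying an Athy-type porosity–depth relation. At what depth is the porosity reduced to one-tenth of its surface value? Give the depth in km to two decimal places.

9.59 km

phi/phi₀ = 1/10 ⇒ exp(−k·Z) = 1/10 ⇒ Z = ln(10) / k
Z = 2.3026 / 0.24 = 9.594 km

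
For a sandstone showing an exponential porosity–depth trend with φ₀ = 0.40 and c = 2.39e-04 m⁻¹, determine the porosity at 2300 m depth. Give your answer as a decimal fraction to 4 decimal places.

0.2308

Working in km (1 km = 1000 m; c in km⁻¹ = c in m⁻¹ × 1000):
φ = φ₀·exp(−c·z) = 0.4 × exp(−0.239 × 2.3) = 0.4 × exp(−0.5497)
  = 0.4 × 0.5771 = 0.2308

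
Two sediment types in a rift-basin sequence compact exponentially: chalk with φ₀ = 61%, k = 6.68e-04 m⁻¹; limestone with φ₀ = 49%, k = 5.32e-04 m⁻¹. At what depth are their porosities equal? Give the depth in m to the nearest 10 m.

1610 m

Working in km (1 km = 1000 m; k in km⁻¹ = k in m⁻¹ × 1000):
Set φ₀ₐ e^(−kₐZ) = φ₀ᵦ e^(−kᵦZ) ⇒ ln(φ₀ₐ/φ₀ᵦ) = (kₐ − kᵦ)·Z
Z = ln(0.61/0.49) / (0.668 − 0.532) = 0.2191 / 0.136 = 1.611 km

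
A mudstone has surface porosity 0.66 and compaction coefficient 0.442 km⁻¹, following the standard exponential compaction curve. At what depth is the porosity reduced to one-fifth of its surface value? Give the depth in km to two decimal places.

phi/phi₀ = 1/5 ⇒ exp(−k·z) = 1/5 ⇒ z = ln(5) / k
z = 1.6094 / 0.442 = 3.641 km

3.64 km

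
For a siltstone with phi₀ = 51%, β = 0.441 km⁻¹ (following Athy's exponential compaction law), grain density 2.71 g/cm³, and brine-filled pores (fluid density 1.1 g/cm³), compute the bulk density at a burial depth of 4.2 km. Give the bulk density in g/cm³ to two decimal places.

2.58 g/cm³

Porosity at depth: phi = 0.51·exp(−0.441×4.2) = 0.51×0.1569 = 0.0800
Bulk density: ρ_b = (1−phi)ρ_g + phi·ρ_f = 0.9200×2.71 + 0.0800×1.1
       = 2.493 + 0.088 = 2.581 g/cm³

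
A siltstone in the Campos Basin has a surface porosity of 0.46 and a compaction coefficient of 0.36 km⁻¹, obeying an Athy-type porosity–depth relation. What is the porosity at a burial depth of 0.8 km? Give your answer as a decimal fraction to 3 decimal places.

0.345

phi = phi₀·exp(−β·d) = 0.46 × exp(−0.36 × 0.8) = 0.46 × exp(−0.288)
  = 0.46 × 0.7498 = 0.3449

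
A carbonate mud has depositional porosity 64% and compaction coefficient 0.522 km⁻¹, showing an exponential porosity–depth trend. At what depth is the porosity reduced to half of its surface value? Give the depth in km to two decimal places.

φ/φ₀ = 1/2 ⇒ exp(−c·z) = 1/2 ⇒ z = ln(2) / c
z = 0.6931 / 0.522 = 1.328 km

1.33 km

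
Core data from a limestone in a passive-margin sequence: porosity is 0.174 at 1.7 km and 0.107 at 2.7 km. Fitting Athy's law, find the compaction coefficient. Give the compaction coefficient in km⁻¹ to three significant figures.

Athy: phi(Z) = phi₀ e^(−cZ) ⇒ phi₁/phi₂ = e^{c(Z₂−Z₁)} ⇒ c = ln(phi₁/phi₂)/(Z₂−Z₁)
c = ln(0.174/0.107) / (2.7 − 1.7) = ln(1.626) / 1 = 0.4862 / 1 = 0.4862 km⁻¹

0.486 km⁻¹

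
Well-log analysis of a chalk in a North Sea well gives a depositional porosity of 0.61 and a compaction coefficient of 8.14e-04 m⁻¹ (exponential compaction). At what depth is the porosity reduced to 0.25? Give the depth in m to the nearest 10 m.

Working in km (1 km = 1000 m; c in km⁻¹ = c in m⁻¹ × 1000):
Invert Athy's law: d = ln(n₀/n) / c
d = ln(0.61/0.25) / 0.814 = ln(2.44) / 0.814 = 0.8920 / 0.814 = 1.096 km

1100 m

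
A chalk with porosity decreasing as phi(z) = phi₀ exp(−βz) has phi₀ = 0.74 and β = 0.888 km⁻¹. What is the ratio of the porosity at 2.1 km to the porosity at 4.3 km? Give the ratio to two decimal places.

7.05

phi(z₁)/phi(z₂) = e^(−β·z₁)/e^(−β·z₂) = e^{β(z₂−z₁)}
= exp(0.888 × 2.2) = exp(1.954) = 7.0540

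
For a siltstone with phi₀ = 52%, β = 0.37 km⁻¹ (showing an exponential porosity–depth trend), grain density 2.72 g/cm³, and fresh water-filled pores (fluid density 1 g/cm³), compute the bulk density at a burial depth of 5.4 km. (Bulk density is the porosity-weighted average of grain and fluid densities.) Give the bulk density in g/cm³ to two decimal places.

2.60 g/cm³

Porosity at depth: phi = 0.52·exp(−0.37×5.4) = 0.52×0.1356 = 0.0705
Bulk density: ρ_b = (1−phi)ρ_g + phi·ρ_f = 0.9295×2.72 + 0.0705×1
       = 2.528 + 0.071 = 2.599 g/cm³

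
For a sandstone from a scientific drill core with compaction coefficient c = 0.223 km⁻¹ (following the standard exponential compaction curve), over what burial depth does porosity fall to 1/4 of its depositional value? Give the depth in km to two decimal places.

n/n₀ = 1/4 ⇒ exp(−c·d) = 1/4 ⇒ d = ln(4) / c
d = 1.3863 / 0.223 = 6.217 km

6.22 km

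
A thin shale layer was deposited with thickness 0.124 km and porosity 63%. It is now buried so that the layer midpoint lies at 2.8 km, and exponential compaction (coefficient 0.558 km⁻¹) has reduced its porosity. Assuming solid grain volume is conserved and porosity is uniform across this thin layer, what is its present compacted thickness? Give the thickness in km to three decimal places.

0.053 km

Porosity at 2.8 km: φ = 0.63·exp(−0.558×2.8) = 0.1321
Solid-volume conservation: h(1−φ) = h₀(1−φ₀) ⇒ h = h₀·(1−φ₀)/(1−φ)
h = 0.124 × (1 − 0.63)/(1 − 0.1321) = 0.124 × 0.4263 = 0.0529 km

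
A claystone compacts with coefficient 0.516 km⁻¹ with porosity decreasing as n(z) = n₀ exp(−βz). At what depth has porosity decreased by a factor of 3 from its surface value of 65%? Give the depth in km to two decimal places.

n/n₀ = 1/3 ⇒ exp(−β·z) = 1/3 ⇒ z = ln(3) / β
z = 1.0986 / 0.516 = 2.129 km

2.13 km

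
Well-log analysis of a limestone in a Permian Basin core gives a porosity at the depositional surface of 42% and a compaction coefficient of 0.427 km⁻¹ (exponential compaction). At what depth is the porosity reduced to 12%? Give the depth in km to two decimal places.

2.93 km

Invert Athy's law: d = ln(n₀/n) / c
d = ln(0.42/0.12) / 0.427 = ln(3.5) / 0.427 = 1.2528 / 0.427 = 2.934 km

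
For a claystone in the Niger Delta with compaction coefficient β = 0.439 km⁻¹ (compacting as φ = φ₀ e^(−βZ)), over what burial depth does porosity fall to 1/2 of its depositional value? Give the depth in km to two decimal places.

φ/φ₀ = 1/2 ⇒ exp(−β·Z) = 1/2 ⇒ Z = ln(2) / β
Z = 0.6931 / 0.439 = 1.579 km

1.58 km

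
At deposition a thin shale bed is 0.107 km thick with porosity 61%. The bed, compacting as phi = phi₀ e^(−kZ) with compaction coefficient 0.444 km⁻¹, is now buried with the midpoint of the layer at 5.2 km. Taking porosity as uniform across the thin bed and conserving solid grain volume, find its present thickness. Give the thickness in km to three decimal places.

Porosity at 5.2 km: phi = 0.61·exp(−0.444×5.2) = 0.0606
Solid-volume conservation: h(1−phi) = h₀(1−phi₀) ⇒ h = h₀·(1−phi₀)/(1−phi)
h = 0.107 × (1 − 0.61)/(1 − 0.0606) = 0.107 × 0.4152 = 0.0444 km

0.044 km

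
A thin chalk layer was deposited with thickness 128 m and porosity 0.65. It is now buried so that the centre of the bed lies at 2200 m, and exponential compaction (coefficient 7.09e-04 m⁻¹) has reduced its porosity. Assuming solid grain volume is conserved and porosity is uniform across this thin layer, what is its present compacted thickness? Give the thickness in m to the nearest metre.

Working in km (1 km = 1000 m; β in km⁻¹ = β in m⁻¹ × 1000):
Porosity at 2.2 km: n = 0.65·exp(−0.709×2.2) = 0.1366
Solid-volume conservation: h(1−n) = h₀(1−n₀) ⇒ h = h₀·(1−n₀)/(1−n)
h = 0.128 × (1 − 0.65)/(1 − 0.1366) = 0.128 × 0.4054 = 0.0519 km

52 m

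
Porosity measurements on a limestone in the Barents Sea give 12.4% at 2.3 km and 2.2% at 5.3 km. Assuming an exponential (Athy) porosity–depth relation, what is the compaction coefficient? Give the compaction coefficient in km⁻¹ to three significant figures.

Athy: phi(d) = phi₀ e^(−cd) ⇒ phi₁/phi₂ = e^{c(d₂−d₁)} ⇒ c = ln(phi₁/phi₂)/(d₂−d₁)
c = ln(0.124/0.022) / (5.3 − 2.3) = ln(5.636) / 3 = 1.7292 / 3 = 0.5764 km⁻¹

0.576 km⁻¹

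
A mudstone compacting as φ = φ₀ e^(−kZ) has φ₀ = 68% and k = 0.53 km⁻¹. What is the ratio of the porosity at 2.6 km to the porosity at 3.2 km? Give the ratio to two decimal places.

1.37

φ(Z₁)/φ(Z₂) = e^(−k·Z₁)/e^(−k·Z₂) = e^{k(Z₂−Z₁)}
= exp(0.53 × 0.6) = exp(0.318) = 1.3744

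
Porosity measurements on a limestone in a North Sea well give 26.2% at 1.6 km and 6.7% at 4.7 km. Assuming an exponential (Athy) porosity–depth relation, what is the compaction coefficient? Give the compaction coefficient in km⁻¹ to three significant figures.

Athy: phi(d) = phi₀ e^(−cd) ⇒ phi₁/phi₂ = e^{c(d₂−d₁)} ⇒ c = ln(phi₁/phi₂)/(d₂−d₁)
c = ln(0.262/0.067) / (4.7 − 1.6) = ln(3.91) / 3.1 = 1.3637 / 3.1 = 0.4399 km⁻¹

0.440 km⁻¹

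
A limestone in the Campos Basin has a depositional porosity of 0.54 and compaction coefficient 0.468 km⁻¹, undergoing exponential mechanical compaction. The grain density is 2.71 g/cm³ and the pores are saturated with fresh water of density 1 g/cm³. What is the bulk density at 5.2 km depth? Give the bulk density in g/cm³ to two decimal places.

2.63 g/cm³

Porosity at depth: φ = 0.54·exp(−0.468×5.2) = 0.54×0.0877 = 0.0474
Bulk density: ρ_b = (1−φ)ρ_g + φ·ρ_f = 0.9526×2.71 + 0.0474×1
       = 2.582 + 0.047 = 2.629 g/cm³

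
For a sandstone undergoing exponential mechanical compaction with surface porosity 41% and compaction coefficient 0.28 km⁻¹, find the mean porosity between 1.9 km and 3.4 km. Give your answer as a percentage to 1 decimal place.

⟨n⟩ = (1/(Z₂−Z₁)) ∫ n₀ e^(−cZ) dZ = n₀·(e^(−c·Z₁) − e^(−c·Z₂)) / (c·(Z₂−Z₁))
e^(−0.28×1.9) = 0.5874; e^(−0.28×3.4) = 0.3860
⟨n⟩ = 0.41 × (0.5874 − 0.3860) / (0.28 × 1.5) = 0.41 × 0.4797 = 0.1967

19.7%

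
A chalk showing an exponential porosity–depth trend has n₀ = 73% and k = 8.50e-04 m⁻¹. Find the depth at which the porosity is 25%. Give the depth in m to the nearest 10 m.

1260 m

Working in km (1 km = 1000 m; k in km⁻¹ = k in m⁻¹ × 1000):
Invert Athy's law: d = ln(n₀/n) / k
d = ln(0.73/0.25) / 0.85 = ln(2.92) / 0.85 = 1.0716 / 0.85 = 1.261 km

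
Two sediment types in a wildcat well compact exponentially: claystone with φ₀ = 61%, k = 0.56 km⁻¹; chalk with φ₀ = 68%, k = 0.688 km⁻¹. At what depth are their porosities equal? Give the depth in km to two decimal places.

Set φ₀ₐ e^(−kₐd) = φ₀ᵦ e^(−kᵦd) ⇒ ln(φ₀ₐ/φ₀ᵦ) = (kₐ − kᵦ)·d
d = ln(0.61/0.68) / (0.56 − 0.688) = -0.1086 / -0.128 = 0.849 km

0.85 km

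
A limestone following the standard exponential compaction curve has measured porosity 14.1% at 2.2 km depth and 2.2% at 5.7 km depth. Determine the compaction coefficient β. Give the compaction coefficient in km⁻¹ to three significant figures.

0.531 km⁻¹

Athy: φ(z) = φ₀ e^(−βz) ⇒ φ₁/φ₂ = e^{β(z₂−z₁)} ⇒ β = ln(φ₁/φ₂)/(z₂−z₁)
β = ln(0.141/0.022) / (5.7 − 2.2) = ln(6.409) / 3.5 = 1.8577 / 3.5 = 0.5308 km⁻¹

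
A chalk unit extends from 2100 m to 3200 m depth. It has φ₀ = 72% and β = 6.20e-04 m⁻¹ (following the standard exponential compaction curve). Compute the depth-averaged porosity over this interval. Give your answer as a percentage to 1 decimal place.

Working in km (1 km = 1000 m; β in km⁻¹ = β in m⁻¹ × 1000):
⟨φ⟩ = (1/(d₂−d₁)) ∫ φ₀ e^(−βd) dd = φ₀·(e^(−β·d₁) − e^(−β·d₂)) / (β·(d₂−d₁))
e^(−0.62×2.1) = 0.2720; e^(−0.62×3.2) = 0.1375
⟨φ⟩ = 0.72 × (0.2720 − 0.1375) / (0.62 × 1.1) = 0.72 × 0.1972 = 0.1420

14.2%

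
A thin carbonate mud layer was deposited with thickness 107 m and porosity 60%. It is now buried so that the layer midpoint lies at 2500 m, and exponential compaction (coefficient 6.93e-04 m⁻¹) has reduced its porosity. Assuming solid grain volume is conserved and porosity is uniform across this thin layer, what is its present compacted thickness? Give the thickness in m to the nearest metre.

48 m

Working in km (1 km = 1000 m; β in km⁻¹ = β in m⁻¹ × 1000):
Porosity at 2.5 km: φ = 0.6·exp(−0.693×2.5) = 0.1061
Solid-volume conservation: h(1−φ) = h₀(1−φ₀) ⇒ h = h₀·(1−φ₀)/(1−φ)
h = 0.107 × (1 − 0.6)/(1 − 0.1061) = 0.107 × 0.4475 = 0.0479 km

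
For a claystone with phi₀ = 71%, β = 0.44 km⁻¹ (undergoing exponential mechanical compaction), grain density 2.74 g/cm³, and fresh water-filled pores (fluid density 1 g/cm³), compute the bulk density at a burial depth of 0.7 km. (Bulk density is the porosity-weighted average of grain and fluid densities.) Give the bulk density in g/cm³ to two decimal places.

Porosity at depth: phi = 0.71·exp(−0.44×0.7) = 0.71×0.7349 = 0.5218
Bulk density: ρ_b = (1−phi)ρ_g + phi·ρ_f = 0.4782×2.74 + 0.5218×1
       = 1.310 + 0.522 = 1.832 g/cm³

1.83 g/cm³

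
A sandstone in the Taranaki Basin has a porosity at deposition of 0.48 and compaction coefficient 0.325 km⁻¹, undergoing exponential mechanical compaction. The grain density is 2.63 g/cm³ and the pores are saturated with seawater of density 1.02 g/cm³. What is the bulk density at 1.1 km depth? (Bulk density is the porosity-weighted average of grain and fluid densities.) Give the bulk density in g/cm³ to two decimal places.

2.09 g/cm³

Porosity at depth: n = 0.48·exp(−0.325×1.1) = 0.48×0.6994 = 0.3357
Bulk density: ρ_b = (1−n)ρ_g + n·ρ_f = 0.6643×2.63 + 0.3357×1.02
       = 1.747 + 0.342 = 2.089 g/cm³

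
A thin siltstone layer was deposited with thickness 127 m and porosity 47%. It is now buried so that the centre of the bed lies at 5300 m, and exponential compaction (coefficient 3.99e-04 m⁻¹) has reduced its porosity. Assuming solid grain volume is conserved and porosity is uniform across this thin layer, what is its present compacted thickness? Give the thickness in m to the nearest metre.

Working in km (1 km = 1000 m; k in km⁻¹ = k in m⁻¹ × 1000):
Porosity at 5.3 km: phi = 0.47·exp(−0.399×5.3) = 0.0567
Solid-volume conservation: h(1−phi) = h₀(1−phi₀) ⇒ h = h₀·(1−phi₀)/(1−phi)
h = 0.127 × (1 − 0.47)/(1 − 0.0567) = 0.127 × 0.5619 = 0.0714 km

71 m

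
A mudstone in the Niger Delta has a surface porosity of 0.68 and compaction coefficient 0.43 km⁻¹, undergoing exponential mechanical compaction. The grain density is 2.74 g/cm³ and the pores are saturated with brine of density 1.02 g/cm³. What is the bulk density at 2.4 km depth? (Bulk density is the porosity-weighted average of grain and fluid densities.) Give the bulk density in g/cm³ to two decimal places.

Porosity at depth: n = 0.68·exp(−0.43×2.4) = 0.68×0.3563 = 0.2423
Bulk density: ρ_b = (1−n)ρ_g + n·ρ_f = 0.7577×2.74 + 0.2423×1.02
       = 2.076 + 0.247 = 2.323 g/cm³

2.32 g/cm³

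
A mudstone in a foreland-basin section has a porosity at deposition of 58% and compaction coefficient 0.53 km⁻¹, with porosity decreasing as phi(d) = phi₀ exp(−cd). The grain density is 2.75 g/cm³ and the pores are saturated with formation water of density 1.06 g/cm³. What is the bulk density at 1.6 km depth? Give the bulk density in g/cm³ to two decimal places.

2.33 g/cm³

Porosity at depth: phi = 0.58·exp(−0.53×1.6) = 0.58×0.4283 = 0.2484
Bulk density: ρ_b = (1−phi)ρ_g + phi·ρ_f = 0.7516×2.75 + 0.2484×1.06
       = 2.067 + 0.263 = 2.330 g/cm³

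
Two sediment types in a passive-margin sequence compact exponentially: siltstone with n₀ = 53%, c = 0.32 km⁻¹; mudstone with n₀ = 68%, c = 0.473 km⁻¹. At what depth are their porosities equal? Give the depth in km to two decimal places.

1.63 km

Set n₀ₐ e^(−cₐd) = n₀ᵦ e^(−cᵦd) ⇒ ln(n₀ₐ/n₀ᵦ) = (cₐ − cᵦ)·d
d = ln(0.53/0.68) / (0.32 − 0.473) = -0.2492 / -0.153 = 1.629 km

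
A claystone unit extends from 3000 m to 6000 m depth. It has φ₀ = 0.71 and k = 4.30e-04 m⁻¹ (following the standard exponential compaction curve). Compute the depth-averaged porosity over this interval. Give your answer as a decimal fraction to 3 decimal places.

Working in km (1 km = 1000 m; k in km⁻¹ = k in m⁻¹ × 1000):
⟨φ⟩ = (1/(d₂−d₁)) ∫ φ₀ e^(−kd) dd = φ₀·(e^(−k·d₁) − e^(−k·d₂)) / (k·(d₂−d₁))
e^(−0.43×3) = 0.2753; e^(−0.43×6) = 0.0758
⟨φ⟩ = 0.71 × (0.2753 − 0.0758) / (0.43 × 3) = 0.71 × 0.1546 = 0.1098

0.110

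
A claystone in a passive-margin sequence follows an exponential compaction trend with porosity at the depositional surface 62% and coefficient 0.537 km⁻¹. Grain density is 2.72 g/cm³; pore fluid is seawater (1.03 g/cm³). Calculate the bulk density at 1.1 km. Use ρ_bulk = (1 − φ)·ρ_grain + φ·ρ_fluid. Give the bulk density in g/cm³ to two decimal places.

Porosity at depth: phi = 0.62·exp(−0.537×1.1) = 0.62×0.5539 = 0.3434
Bulk density: ρ_b = (1−phi)ρ_g + phi·ρ_f = 0.6566×2.72 + 0.3434×1.03
       = 1.786 + 0.354 = 2.140 g/cm³

2.14 g/cm³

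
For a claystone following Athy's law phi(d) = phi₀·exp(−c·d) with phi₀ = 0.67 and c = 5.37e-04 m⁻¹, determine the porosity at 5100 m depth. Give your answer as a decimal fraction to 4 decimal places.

Working in km (1 km = 1000 m; c in km⁻¹ = c in m⁻¹ × 1000):
phi = phi₀·exp(−c·d) = 0.67 × exp(−0.537 × 5.1) = 0.67 × exp(−2.739)
  = 0.67 × 0.0647 = 0.0433

0.0433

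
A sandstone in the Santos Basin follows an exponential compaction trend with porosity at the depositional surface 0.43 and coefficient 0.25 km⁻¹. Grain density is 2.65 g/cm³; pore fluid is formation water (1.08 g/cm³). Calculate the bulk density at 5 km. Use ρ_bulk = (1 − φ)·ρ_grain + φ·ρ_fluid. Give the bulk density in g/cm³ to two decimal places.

2.46 g/cm³

Porosity at depth: φ = 0.43·exp(−0.25×5) = 0.43×0.2865 = 0.1232
Bulk density: ρ_b = (1−φ)ρ_g + φ·ρ_f = 0.8768×2.65 + 0.1232×1.08
       = 2.324 + 0.133 = 2.457 g/cm³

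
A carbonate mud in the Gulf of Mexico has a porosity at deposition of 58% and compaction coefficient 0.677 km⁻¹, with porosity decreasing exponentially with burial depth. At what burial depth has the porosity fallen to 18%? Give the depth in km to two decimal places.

Invert Athy's law: z = ln(n₀/n) / k
z = ln(0.58/0.18) / 0.677 = ln(3.222) / 0.677 = 1.1701 / 0.677 = 1.728 km

1.73 km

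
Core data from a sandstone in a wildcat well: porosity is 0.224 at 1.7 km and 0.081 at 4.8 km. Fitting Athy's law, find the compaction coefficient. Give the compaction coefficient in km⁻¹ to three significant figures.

Athy: φ(d) = φ₀ e^(−kd) ⇒ φ₁/φ₂ = e^{k(d₂−d₁)} ⇒ k = ln(φ₁/φ₂)/(d₂−d₁)
k = ln(0.224/0.081) / (4.8 − 1.7) = ln(2.765) / 3.1 = 1.0172 / 3.1 = 0.3281 km⁻¹

0.328 km⁻¹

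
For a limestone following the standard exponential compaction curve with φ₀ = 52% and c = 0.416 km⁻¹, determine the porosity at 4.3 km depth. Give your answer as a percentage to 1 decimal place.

φ = φ₀·exp(−c·d) = 0.52 × exp(−0.416 × 4.3) = 0.52 × exp(−1.789)
  = 0.52 × 0.1672 = 0.0869

8.7%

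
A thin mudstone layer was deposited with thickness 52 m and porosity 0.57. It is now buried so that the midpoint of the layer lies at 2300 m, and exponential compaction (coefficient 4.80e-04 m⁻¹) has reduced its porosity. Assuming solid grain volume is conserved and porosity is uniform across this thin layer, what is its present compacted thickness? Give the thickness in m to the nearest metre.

Working in km (1 km = 1000 m; c in km⁻¹ = c in m⁻¹ × 1000):
Porosity at 2.3 km: φ = 0.57·exp(−0.48×2.3) = 0.1890
Solid-volume conservation: h(1−φ) = h₀(1−φ₀) ⇒ h = h₀·(1−φ₀)/(1−φ)
h = 0.052 × (1 − 0.57)/(1 − 0.1890) = 0.052 × 0.5302 = 0.0276 km

28 m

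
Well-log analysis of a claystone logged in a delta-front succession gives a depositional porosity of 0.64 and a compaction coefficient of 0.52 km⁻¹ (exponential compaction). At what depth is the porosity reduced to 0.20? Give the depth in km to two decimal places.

Invert Athy's law: z = ln(n₀/n) / β
z = ln(0.64/0.2) / 0.52 = ln(3.2) / 0.52 = 1.1632 / 0.52 = 2.237 km

2.24 km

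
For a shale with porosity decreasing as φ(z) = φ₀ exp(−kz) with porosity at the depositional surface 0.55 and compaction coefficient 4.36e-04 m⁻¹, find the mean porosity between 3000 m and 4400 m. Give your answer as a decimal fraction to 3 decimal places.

Working in km (1 km = 1000 m; k in km⁻¹ = k in m⁻¹ × 1000):
⟨φ⟩ = (1/(z₂−z₁)) ∫ φ₀ e^(−kz) dz = φ₀·(e^(−k·z₁) − e^(−k·z₂)) / (k·(z₂−z₁))
e^(−0.436×3) = 0.2704; e^(−0.436×4.4) = 0.1468
⟨φ⟩ = 0.55 × (0.2704 − 0.1468) / (0.436 × 1.4) = 0.55 × 0.2024 = 0.1113

0.111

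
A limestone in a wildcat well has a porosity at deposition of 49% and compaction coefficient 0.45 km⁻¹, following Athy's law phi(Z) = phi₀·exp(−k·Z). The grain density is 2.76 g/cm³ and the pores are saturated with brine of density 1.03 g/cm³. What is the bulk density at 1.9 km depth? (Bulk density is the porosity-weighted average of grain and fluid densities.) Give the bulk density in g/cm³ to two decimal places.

2.40 g/cm³

Porosity at depth: phi = 0.49·exp(−0.45×1.9) = 0.49×0.4253 = 0.2084
Bulk density: ρ_b = (1−phi)ρ_g + phi·ρ_f = 0.7916×2.76 + 0.2084×1.03
       = 2.185 + 0.215 = 2.399 g/cm³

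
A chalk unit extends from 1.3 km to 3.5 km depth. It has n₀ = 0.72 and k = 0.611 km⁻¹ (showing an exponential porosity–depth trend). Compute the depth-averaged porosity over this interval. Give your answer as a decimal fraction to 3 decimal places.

⟨n⟩ = (1/(d₂−d₁)) ∫ n₀ e^(−kd) dd = n₀·(e^(−k·d₁) − e^(−k·d₂)) / (k·(d₂−d₁))
e^(−0.611×1.3) = 0.4519; e^(−0.611×3.5) = 0.1178
⟨n⟩ = 0.72 × (0.4519 − 0.1178) / (0.611 × 2.2) = 0.72 × 0.2485 = 0.1789

0.179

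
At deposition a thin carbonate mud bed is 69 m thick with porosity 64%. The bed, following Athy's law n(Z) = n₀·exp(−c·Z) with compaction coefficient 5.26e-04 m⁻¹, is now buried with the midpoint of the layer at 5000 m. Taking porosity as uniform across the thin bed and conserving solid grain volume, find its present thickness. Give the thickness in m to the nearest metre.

Working in km (1 km = 1000 m; c in km⁻¹ = c in m⁻¹ × 1000):
Porosity at 5 km: n = 0.64·exp(−0.526×5) = 0.0461
Solid-volume conservation: h(1−n) = h₀(1−n₀) ⇒ h = h₀·(1−n₀)/(1−n)
h = 0.069 × (1 − 0.64)/(1 − 0.0461) = 0.069 × 0.3774 = 0.0260 km

26 m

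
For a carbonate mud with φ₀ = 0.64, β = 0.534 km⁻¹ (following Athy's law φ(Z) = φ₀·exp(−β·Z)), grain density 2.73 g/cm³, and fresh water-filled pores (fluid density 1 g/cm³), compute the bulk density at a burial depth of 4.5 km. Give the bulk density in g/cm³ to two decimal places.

Porosity at depth: φ = 0.64·exp(−0.534×4.5) = 0.64×0.0904 = 0.0579
Bulk density: ρ_b = (1−φ)ρ_g + φ·ρ_f = 0.9421×2.73 + 0.0579×1
       = 2.572 + 0.058 = 2.630 g/cm³

2.63 g/cm³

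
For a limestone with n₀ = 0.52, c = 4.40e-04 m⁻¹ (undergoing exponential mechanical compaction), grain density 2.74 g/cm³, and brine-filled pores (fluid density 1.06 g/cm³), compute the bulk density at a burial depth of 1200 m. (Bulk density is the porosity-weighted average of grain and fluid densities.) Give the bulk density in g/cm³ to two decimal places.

2.22 g/cm³

Working in km (1 km = 1000 m; c in km⁻¹ = c in m⁻¹ × 1000):
Porosity at depth: n = 0.52·exp(−0.44×1.2) = 0.52×0.5898 = 0.3067
Bulk density: ρ_b = (1−n)ρ_g + n·ρ_f = 0.6933×2.74 + 0.3067×1.06
       = 1.900 + 0.325 = 2.225 g/cm³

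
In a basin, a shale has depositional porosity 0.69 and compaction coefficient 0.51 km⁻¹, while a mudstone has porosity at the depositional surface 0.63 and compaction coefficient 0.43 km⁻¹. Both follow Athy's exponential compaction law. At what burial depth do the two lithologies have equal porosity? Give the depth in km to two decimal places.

Set φ₀ₐ e^(−cₐZ) = φ₀ᵦ e^(−cᵦZ) ⇒ ln(φ₀ₐ/φ₀ᵦ) = (cₐ − cᵦ)·Z
Z = ln(0.69/0.63) / (0.51 − 0.43) = 0.0910 / 0.08 = 1.137 km

1.14 km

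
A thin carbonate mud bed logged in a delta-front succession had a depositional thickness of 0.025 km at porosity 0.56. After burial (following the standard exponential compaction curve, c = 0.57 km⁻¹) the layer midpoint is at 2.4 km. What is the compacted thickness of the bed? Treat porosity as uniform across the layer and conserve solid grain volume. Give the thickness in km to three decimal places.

0.013 km

Porosity at 2.4 km: φ = 0.56·exp(−0.57×2.4) = 0.1426
Solid-volume conservation: h(1−φ) = h₀(1−φ₀) ⇒ h = h₀·(1−φ₀)/(1−φ)
h = 0.025 × (1 − 0.56)/(1 − 0.1426) = 0.025 × 0.5132 = 0.0128 km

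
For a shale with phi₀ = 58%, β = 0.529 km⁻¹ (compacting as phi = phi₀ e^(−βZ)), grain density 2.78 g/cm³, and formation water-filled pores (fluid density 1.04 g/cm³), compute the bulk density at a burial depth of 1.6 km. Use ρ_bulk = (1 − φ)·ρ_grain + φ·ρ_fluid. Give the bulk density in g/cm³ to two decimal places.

Porosity at depth: phi = 0.58·exp(−0.529×1.6) = 0.58×0.4290 = 0.2488
Bulk density: ρ_b = (1−phi)ρ_g + phi·ρ_f = 0.7512×2.78 + 0.2488×1.04
       = 2.088 + 0.259 = 2.347 g/cm³

2.35 g/cm³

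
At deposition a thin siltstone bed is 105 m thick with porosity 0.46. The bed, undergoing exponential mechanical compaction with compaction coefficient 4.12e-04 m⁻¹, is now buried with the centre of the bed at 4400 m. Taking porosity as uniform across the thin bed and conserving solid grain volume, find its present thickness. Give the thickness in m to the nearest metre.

Working in km (1 km = 1000 m; c in km⁻¹ = c in m⁻¹ × 1000):
Porosity at 4.4 km: n = 0.46·exp(−0.412×4.4) = 0.0751
Solid-volume conservation: h(1−n) = h₀(1−n₀) ⇒ h = h₀·(1−n₀)/(1−n)
h = 0.105 × (1 − 0.46)/(1 − 0.0751) = 0.105 × 0.5838 = 0.0613 km

61 m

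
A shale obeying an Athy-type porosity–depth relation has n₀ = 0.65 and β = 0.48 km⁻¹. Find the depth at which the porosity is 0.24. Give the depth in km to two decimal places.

Invert Athy's law: Z = ln(n₀/n) / β
Z = ln(0.65/0.24) / 0.48 = ln(2.708) / 0.48 = 0.9963 / 0.48 = 2.076 km

2.08 km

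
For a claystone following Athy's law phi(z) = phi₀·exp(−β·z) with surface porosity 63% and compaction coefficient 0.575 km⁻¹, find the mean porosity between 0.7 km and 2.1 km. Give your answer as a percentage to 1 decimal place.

⟨phi⟩ = (1/(z₂−z₁)) ∫ phi₀ e^(−βz) dz = phi₀·(e^(−β·z₁) − e^(−β·z₂)) / (β·(z₂−z₁))
e^(−0.575×0.7) = 0.6686; e^(−0.575×2.1) = 0.2989
⟨phi⟩ = 0.63 × (0.6686 − 0.2989) / (0.575 × 1.4) = 0.63 × 0.4593 = 0.2893

28.9%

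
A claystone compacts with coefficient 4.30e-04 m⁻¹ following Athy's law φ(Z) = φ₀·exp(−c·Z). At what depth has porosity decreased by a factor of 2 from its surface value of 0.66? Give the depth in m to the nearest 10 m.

Working in km (1 km = 1000 m; c in km⁻¹ = c in m⁻¹ × 1000):
φ/φ₀ = 1/2 ⇒ exp(−c·Z) = 1/2 ⇒ Z = ln(2) / c
Z = 0.6931 / 0.43 = 1.612 km

1610 m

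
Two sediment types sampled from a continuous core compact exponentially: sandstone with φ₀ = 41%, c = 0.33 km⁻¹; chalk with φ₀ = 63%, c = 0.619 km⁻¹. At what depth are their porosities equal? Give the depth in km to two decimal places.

Set φ₀ₐ e^(−cₐZ) = φ₀ᵦ e^(−cᵦZ) ⇒ ln(φ₀ₐ/φ₀ᵦ) = (cₐ − cᵦ)·Z
Z = ln(0.41/0.63) / (0.33 − 0.619) = -0.4296 / -0.289 = 1.486 km

1.49 km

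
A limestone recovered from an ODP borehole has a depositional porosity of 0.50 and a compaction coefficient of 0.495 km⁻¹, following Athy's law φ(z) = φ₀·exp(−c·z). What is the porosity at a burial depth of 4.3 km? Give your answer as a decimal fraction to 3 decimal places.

0.060

φ = φ₀·exp(−c·z) = 0.5 × exp(−0.495 × 4.3) = 0.5 × exp(−2.128)
  = 0.5 × 0.1190 = 0.0595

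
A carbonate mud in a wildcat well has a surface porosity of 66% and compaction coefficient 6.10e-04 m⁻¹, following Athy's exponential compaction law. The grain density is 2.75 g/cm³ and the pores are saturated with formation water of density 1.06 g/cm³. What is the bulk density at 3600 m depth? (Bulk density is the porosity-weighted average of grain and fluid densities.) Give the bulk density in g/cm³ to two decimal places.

2.63 g/cm³

Working in km (1 km = 1000 m; c in km⁻¹ = c in m⁻¹ × 1000):
Porosity at depth: phi = 0.66·exp(−0.61×3.6) = 0.66×0.1112 = 0.0734
Bulk density: ρ_b = (1−phi)ρ_g + phi·ρ_f = 0.9266×2.75 + 0.0734×1.06
       = 2.548 + 0.078 = 2.626 g/cm³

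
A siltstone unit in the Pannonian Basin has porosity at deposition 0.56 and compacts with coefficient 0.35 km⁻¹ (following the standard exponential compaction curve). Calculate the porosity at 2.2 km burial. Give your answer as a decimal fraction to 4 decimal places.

0.2593

n = n₀·exp(−c·Z) = 0.56 × exp(−0.35 × 2.2) = 0.56 × exp(−0.77)
  = 0.56 × 0.4630 = 0.2593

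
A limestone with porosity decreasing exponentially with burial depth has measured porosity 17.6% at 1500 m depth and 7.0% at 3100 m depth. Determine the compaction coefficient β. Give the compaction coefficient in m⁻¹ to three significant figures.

Working in km (1 km = 1000 m; β in km⁻¹ = β in m⁻¹ × 1000):
Athy: n(Z) = n₀ e^(−βZ) ⇒ n₁/n₂ = e^{β(Z₂−Z₁)} ⇒ β = ln(n₁/n₂)/(Z₂−Z₁)
β = ln(0.176/0.07) / (3.1 − 1.5) = ln(2.514) / 1.6 = 0.9220 / 1.6 = 0.5762 km⁻¹

0.000576 m⁻¹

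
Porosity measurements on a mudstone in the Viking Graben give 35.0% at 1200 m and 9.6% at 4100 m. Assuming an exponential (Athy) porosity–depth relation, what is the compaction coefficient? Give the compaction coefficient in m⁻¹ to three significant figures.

Working in km (1 km = 1000 m; β in km⁻¹ = β in m⁻¹ × 1000):
Athy: n(z) = n₀ e^(−βz) ⇒ n₁/n₂ = e^{β(z₂−z₁)} ⇒ β = ln(n₁/n₂)/(z₂−z₁)
β = ln(0.35/0.096) / (4.1 − 1.2) = ln(3.646) / 2.9 = 1.2936 / 2.9 = 0.4461 km⁻¹

0.000446 m⁻¹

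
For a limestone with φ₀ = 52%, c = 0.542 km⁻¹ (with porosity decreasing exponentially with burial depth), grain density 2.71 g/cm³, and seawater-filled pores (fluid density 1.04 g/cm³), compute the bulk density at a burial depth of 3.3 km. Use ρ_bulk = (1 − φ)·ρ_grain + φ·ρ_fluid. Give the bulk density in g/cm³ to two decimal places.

2.56 g/cm³

Porosity at depth: φ = 0.52·exp(−0.542×3.3) = 0.52×0.1672 = 0.0869
Bulk density: ρ_b = (1−φ)ρ_g + φ·ρ_f = 0.9131×2.71 + 0.0869×1.04
       = 2.474 + 0.090 = 2.565 g/cm³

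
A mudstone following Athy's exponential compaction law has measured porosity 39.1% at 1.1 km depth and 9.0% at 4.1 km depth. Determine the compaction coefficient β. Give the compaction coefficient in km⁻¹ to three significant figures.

0.490 km⁻¹

Athy: n(z) = n₀ e^(−βz) ⇒ n₁/n₂ = e^{β(z₂−z₁)} ⇒ β = ln(n₁/n₂)/(z₂−z₁)
β = ln(0.391/0.09) / (4.1 − 1.1) = ln(4.344) / 3 = 1.4689 / 3 = 0.4896 km⁻¹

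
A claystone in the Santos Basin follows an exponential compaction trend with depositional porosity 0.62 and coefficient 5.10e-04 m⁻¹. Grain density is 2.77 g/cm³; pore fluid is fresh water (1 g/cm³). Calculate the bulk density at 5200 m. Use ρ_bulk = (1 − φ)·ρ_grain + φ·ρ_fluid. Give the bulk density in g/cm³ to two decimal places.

Working in km (1 km = 1000 m; β in km⁻¹ = β in m⁻¹ × 1000):
Porosity at depth: φ = 0.62·exp(−0.51×5.2) = 0.62×0.0705 = 0.0437
Bulk density: ρ_b = (1−φ)ρ_g + φ·ρ_f = 0.9563×2.77 + 0.0437×1
       = 2.649 + 0.044 = 2.693 g/cm³

2.69 g/cm³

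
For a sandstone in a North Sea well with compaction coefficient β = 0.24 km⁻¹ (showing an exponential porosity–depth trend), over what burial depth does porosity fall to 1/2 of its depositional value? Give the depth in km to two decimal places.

n/n₀ = 1/2 ⇒ exp(−β·d) = 1/2 ⇒ d = ln(2) / β
d = 0.6931 / 0.24 = 2.888 km

2.89 km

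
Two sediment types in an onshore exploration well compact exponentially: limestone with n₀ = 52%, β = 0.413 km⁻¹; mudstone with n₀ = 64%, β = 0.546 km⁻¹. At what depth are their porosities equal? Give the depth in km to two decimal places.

1.56 km

Set n₀ₐ e^(−βₐd) = n₀ᵦ e^(−βᵦd) ⇒ ln(n₀ₐ/n₀ᵦ) = (βₐ − βᵦ)·d
d = ln(0.52/0.64) / (0.413 − 0.546) = -0.2076 / -0.133 = 1.561 km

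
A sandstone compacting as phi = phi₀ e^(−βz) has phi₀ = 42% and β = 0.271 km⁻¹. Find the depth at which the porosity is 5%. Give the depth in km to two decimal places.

Invert Athy's law: z = ln(phi₀/phi) / β
z = ln(0.42/0.05) / 0.271 = ln(8.4) / 0.271 = 2.1282 / 0.271 = 7.853 km

7.85 km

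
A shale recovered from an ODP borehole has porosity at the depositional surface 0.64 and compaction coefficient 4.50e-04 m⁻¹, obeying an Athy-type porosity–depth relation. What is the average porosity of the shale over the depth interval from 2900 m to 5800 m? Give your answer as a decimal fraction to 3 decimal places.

Working in km (1 km = 1000 m; c in km⁻¹ = c in m⁻¹ × 1000):
⟨φ⟩ = (1/(Z₂−Z₁)) ∫ φ₀ e^(−cZ) dZ = φ₀·(e^(−c·Z₁) − e^(−c·Z₂)) / (c·(Z₂−Z₁))
e^(−0.45×2.9) = 0.2712; e^(−0.45×5.8) = 0.0735
⟨φ⟩ = 0.64 × (0.2712 − 0.0735) / (0.45 × 2.9) = 0.64 × 0.1514 = 0.0969

0.097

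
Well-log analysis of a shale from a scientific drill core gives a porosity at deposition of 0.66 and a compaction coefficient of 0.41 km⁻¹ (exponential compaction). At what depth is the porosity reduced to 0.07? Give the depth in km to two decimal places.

5.47 km

Invert Athy's law: d = ln(φ₀/φ) / β
d = ln(0.66/0.07) / 0.41 = ln(9.429) / 0.41 = 2.2437 / 0.41 = 5.473 km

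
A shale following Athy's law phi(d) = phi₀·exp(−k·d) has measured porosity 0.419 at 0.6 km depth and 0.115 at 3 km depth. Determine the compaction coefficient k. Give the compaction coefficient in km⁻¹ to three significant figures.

0.539 km⁻¹

Athy: phi(d) = phi₀ e^(−kd) ⇒ phi₁/phi₂ = e^{k(d₂−d₁)} ⇒ k = ln(phi₁/phi₂)/(d₂−d₁)
k = ln(0.419/0.115) / (3 − 0.6) = ln(3.643) / 2.4 = 1.2929 / 2.4 = 0.5387 km⁻¹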